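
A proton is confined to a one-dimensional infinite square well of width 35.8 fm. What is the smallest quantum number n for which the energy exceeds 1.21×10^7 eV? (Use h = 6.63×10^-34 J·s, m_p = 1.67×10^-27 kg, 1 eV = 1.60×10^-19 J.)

E_1 = h²/(8m_pL²) = 2.567×10^-14 J = 1.604×10^5 eV.
Need n² > 1.21×10^7/1.604×10^5 = 75.44, i.e. n > 8.686.
The smallest integer satisfying this is n = 9.

n = 9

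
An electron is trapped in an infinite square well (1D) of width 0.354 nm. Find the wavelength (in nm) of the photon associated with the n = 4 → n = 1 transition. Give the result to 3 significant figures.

E_1 = h²/(8m_eL²) = 4.808×10^-19 J, so ΔE = (4² − 1²)E_1 = 7.212×10^-18 J.
λ = hc/ΔE = (6.626×10^-34·2.998×10^8)/7.212×10^-18 = 2.75×10^-8 m = 27.5 nm.

λ = 27.5 nm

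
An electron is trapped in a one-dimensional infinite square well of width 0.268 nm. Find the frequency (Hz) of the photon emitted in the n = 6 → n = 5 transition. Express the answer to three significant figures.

E_1 = h²/(8m_eL²) = 8.388×10^-19 J and ΔE = (6² − 5²)E_1 = 9.227×10^-18 J.
f = ΔE/h = 9.227×10^-18/6.626×10^-34 = 1.39×10^16 Hz.

f = 1.39×10^16 Hz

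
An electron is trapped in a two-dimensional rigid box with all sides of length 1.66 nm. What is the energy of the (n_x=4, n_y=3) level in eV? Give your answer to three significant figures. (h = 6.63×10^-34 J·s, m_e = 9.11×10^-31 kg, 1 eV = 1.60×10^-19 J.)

E = 3.42 eV

For a 2D rectangular well E = (h²/8m_e)·Σ n_i²/L_i² = (6.63×10^-34)²/(8·9.11×10^-31) · [4²/(1.66 nm)² + 3²/(1.66 nm)²].
Evaluating gives E = 5.472×10^-19 J = 3.42 eV.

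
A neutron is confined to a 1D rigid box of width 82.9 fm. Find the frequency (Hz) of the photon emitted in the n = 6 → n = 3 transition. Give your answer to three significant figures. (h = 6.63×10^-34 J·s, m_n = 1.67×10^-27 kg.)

E_1 = h²/(8m_nL²) = 4.788×10^-15 J and ΔE = (6² − 3²)E_1 = 1.293×10^-13 J.
f = ΔE/h = 1.293×10^-13/6.63×10^-34 = 1.95×10^20 Hz.

f = 1.95×10^20 Hz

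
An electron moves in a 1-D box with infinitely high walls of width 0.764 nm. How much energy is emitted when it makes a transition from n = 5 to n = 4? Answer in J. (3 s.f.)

E_1 = h²/(8m_eL²) = 1.032×10^-19 J.
|ΔE| = |5² − 4²|·E_1 = 9·1.032×10^-19 J = 9.29×10^-19 J.

|ΔE| = 9.29×10^-19 J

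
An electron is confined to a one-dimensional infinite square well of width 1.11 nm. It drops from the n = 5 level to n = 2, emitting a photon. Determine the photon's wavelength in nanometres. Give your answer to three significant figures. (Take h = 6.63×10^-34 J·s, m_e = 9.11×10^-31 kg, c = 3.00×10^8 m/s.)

E_1 = h²/(8m_eL²) = 4.895×10^-20 J, so ΔE = (5² − 2²)E_1 = 1.028×10^-18 J.
λ = hc/ΔE = (6.63×10^-34·3.00×10^8)/1.028×10^-18 = 1.93×10^-7 m = 193 nm.

λ = 193 nm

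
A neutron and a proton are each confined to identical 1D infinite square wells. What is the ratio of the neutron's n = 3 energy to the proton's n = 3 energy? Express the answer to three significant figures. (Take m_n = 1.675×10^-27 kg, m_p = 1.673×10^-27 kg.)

0.999

E_n ∝ 1/m at fixed n and L, so the ratio is m_p/m_n = 1.673×10^-27/1.675×10^-27 = 0.999.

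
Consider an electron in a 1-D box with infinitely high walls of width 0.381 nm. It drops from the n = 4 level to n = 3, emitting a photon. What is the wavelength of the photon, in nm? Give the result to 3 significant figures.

λ = 68.4 nm

E_1 = h²/(8m_eL²) = 4.150×10^-19 J, so ΔE = (4² − 3²)E_1 = 2.905×10^-18 J.
λ = hc/ΔE = (6.626×10^-34·2.998×10^8)/2.905×10^-18 = 6.84×10^-8 m = 68.4 nm.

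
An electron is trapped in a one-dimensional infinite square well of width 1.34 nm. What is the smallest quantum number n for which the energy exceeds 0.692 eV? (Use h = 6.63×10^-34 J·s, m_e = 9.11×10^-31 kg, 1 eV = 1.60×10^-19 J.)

E_1 = h²/(8m_eL²) = 3.359×10^-20 J = 0.2099 eV.
Need n² > 0.692/0.2099 = 3.297, i.e. n > 1.816.
The smallest integer satisfying this is n = 2.

n = 2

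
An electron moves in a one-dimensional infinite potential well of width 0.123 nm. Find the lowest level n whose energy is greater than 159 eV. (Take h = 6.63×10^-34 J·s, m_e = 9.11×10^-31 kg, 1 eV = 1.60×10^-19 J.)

E_1 = h²/(8m_eL²) = 3.987×10^-18 J = 24.92 eV.
Need n² > 159/24.92 = 6.380, i.e. n > 2.526.
The smallest integer satisfying this is n = 3.

n = 3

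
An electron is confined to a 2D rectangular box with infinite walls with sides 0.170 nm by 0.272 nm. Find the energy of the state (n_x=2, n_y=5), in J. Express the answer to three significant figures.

For a 2D rectangular well E = (h²/8m_e)·Σ n_i²/L_i² = (6.626×10^-34)²/(8·9.109×10^-31) · [2²/(0.170 nm)² + 5²/(0.272 nm)²].
Evaluating gives E = 2.87×10^-17 J.

E = 2.87×10^-17 J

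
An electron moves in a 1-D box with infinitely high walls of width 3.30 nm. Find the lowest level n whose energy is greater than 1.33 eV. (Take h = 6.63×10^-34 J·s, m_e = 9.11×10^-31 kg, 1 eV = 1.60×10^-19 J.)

E_1 = h²/(8m_eL²) = 5.538×10^-21 J = 0.03461 eV.
Need n² > 1.33/0.03461 = 38.43, i.e. n > 6.199.
The smallest integer satisfying this is n = 7.

n = 7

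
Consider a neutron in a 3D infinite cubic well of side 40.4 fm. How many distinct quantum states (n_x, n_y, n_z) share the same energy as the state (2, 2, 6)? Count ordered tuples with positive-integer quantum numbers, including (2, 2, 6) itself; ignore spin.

degeneracy = 3

The level has n_x² + n_y² + n_z² = 44. The ordered positive-integer solutions are (2, 2, 6), (2, 6, 2), (6, 2, 2).
That gives 3 states.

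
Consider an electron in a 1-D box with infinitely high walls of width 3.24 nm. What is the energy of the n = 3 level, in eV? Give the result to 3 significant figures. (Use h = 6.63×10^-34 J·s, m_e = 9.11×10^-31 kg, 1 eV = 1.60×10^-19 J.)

For an infinite well E_n = n²h²/(8m_eL²), so E_1 = h²/(8m_eL²) = (6.63×10^-34)²/(8·9.11×10^-31·(3.24×10^-9 m)²) = 5.746×10^-21 J.
Then E_3 = 3²·E_1 = 9·5.746×10^-21 J = 5.171×10^-20 J.
Converting, E_3 = 5.171×10^-20 J / (1.60×10^-19 J/eV) = 0.323 eV.

E_3 = 0.323 eV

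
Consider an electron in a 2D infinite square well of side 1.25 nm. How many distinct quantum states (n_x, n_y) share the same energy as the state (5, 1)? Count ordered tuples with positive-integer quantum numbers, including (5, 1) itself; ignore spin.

The level has n_x² + n_y² = 26. The ordered positive-integer solutions are (1, 5), (5, 1).
That gives 2 states.

degeneracy = 2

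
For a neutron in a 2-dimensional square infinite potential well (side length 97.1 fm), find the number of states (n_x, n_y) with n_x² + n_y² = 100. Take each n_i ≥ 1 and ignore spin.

The level has n_x² + n_y² = 100. The ordered positive-integer solutions are (6, 8), (8, 6).
That gives 2 states.

degeneracy = 2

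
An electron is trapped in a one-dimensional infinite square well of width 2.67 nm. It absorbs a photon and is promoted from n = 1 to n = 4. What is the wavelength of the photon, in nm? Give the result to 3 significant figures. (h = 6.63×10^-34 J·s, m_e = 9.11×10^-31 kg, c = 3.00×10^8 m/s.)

λ = 1.57×10^3 nm

E_1 = h²/(8m_eL²) = 8.461×10^-21 J, so ΔE = (4² − 1²)E_1 = 1.269×10^-19 J.
λ = hc/ΔE = (6.63×10^-34·3.00×10^8)/1.269×10^-19 = 1.57×10^-6 m = 1.57×10^3 nm.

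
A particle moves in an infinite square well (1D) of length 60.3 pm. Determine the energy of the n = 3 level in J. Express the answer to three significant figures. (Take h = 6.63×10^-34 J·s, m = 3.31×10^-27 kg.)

For an infinite well E_n = n²h²/(8mL²), so E_1 = h²/(8mL²) = (6.63×10^-34)²/(8·3.31×10^-27·(6.03×10^-11 m)²) = 4.565×10^-21 J.
Then E_3 = 3²·E_1 = 9·4.565×10^-21 J = 4.11×10^-20 J.

E_3 = 4.11×10^-20 J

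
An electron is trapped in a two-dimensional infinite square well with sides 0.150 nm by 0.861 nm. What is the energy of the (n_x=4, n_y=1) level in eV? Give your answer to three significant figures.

For a 2D rectangular well E = (h²/8m_e)·Σ n_i²/L_i² = (6.626×10^-34)²/(8·9.109×10^-31) · [4²/(0.150 nm)² + 1²/(0.861 nm)²].
Evaluating gives E = 4.292×10^-17 J = 268 eV.

E = 268 eV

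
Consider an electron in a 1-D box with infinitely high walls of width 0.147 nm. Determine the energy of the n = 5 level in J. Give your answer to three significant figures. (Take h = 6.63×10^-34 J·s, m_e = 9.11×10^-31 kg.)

For an infinite well E_n = n²h²/(8m_eL²), so E_1 = h²/(8m_eL²) = (6.63×10^-34)²/(8·9.11×10^-31·(1.47×10^-10 m)²) = 2.791×10^-18 J.
Then E_5 = 5²·E_1 = 25·2.791×10^-18 J = 6.98×10^-17 J.

E_5 = 6.98×10^-17 J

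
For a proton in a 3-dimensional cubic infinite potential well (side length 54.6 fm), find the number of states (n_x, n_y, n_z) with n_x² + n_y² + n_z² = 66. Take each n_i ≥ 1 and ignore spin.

degeneracy = 12

The level has n_x² + n_y² + n_z² = 66. The ordered positive-integer solutions are (1, 1, 8), (1, 4, 7), (1, 7, 4), (1, 8, 1), (4, 1, 7), (4, 5, 5), (4, 7, 1), (5, 4, 5), (5, 5, 4), (7, 1, 4), (7, 4, 1), (8, 1, 1).
That gives 12 states.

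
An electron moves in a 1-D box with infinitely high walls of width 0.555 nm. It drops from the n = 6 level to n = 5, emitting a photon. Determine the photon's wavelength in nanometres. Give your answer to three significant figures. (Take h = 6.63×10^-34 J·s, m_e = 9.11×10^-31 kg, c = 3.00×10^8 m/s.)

λ = 92.3 nm

E_1 = h²/(8m_eL²) = 1.958×10^-19 J, so ΔE = (6² − 5²)E_1 = 2.154×10^-18 J.
λ = hc/ΔE = (6.63×10^-34·3.00×10^8)/2.154×10^-18 = 9.23×10^-8 m = 92.3 nm.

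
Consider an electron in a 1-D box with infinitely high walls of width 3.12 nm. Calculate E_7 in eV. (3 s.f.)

For an infinite well E_n = n²h²/(8m_eL²), so E_1 = h²/(8m_eL²) = (6.626×10^-34)²/(8·9.109×10^-31·(3.12×10^-9 m)²) = 6.189×10^-21 J.
Then E_7 = 7²·E_1 = 49·6.189×10^-21 J = 3.033×10^-19 J.
Converting, E_7 = 3.033×10^-19 J / (1.602×10^-19 J/eV) = 1.89 eV.

E_7 = 1.89 eV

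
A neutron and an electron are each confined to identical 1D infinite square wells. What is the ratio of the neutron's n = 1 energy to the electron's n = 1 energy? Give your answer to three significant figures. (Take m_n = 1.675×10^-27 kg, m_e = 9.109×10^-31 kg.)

5.44×10^-4

E_n ∝ 1/m at fixed n and L, so the ratio is m_e/m_n = 9.109×10^-31/1.675×10^-27 = 5.44×10^-4.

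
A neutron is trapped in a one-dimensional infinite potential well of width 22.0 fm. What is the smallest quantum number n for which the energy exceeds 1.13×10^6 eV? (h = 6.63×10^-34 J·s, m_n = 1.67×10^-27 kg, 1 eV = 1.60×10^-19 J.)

n = 2

E_1 = h²/(8m_nL²) = 6.798×10^-14 J = 4.249×10^5 eV.
Need n² > 1.13×10^6/4.249×10^5 = 2.659, i.e. n > 1.631.
The smallest integer satisfying this is n = 2.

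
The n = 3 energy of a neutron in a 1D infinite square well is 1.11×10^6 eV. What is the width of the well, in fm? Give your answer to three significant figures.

From E_n = n²h²/(8m_nL²), L = n·h/√(8m_nE_n).
E_3 = 1.11×10^6 eV = 1.778×10^-13 J, so L = 3·6.626×10^-34/√(8·1.675×10^-27·1.778×10^-13) = 4.07×10^-14 m = 40.7 fm.

L = 40.7 fm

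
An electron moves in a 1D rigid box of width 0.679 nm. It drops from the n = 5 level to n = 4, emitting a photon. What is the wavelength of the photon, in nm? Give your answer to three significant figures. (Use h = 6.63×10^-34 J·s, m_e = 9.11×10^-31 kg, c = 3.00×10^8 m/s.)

E_1 = h²/(8m_eL²) = 1.308×10^-19 J, so ΔE = (5² − 4²)E_1 = 1.177×10^-18 J.
λ = hc/ΔE = (6.63×10^-34·3.00×10^8)/1.177×10^-18 = 1.69×10^-7 m = 169 nm.

λ = 169 nm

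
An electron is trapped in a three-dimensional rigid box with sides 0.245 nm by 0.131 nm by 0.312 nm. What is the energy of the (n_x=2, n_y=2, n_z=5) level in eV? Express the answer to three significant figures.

E = 209 eV

For a 3D rectangular well E = (h²/8m_e)·Σ n_i²/L_i² = (6.626×10^-34)²/(8·9.109×10^-31) · [2²/(0.245 nm)² + 2²/(0.131 nm)² + 5²/(0.312 nm)²].
Evaluating gives E = 3.353×10^-17 J = 209 eV.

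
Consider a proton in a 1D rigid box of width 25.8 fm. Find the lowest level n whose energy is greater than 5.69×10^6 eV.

n = 5

E_1 = h²/(8m_pL²) = 4.928×10^-14 J = 3.076×10^5 eV.
Need n² > 5.69×10^6/3.076×10^5 = 18.50, i.e. n > 4.301.
The smallest integer satisfying this is n = 5.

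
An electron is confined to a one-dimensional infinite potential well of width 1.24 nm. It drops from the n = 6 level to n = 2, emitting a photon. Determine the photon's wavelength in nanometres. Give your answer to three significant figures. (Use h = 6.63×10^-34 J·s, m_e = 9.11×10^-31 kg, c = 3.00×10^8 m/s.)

λ = 158 nm

E_1 = h²/(8m_eL²) = 3.923×10^-20 J, so ΔE = (6² − 2²)E_1 = 1.255×10^-18 J.
λ = hc/ΔE = (6.63×10^-34·3.00×10^8)/1.255×10^-18 = 1.58×10^-7 m = 158 nm.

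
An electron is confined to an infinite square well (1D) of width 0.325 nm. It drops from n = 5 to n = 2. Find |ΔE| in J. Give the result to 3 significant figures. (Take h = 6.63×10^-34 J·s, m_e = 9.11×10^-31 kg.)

E_1 = h²/(8m_eL²) = 5.710×10^-19 J.
|ΔE| = |5² − 2²|·E_1 = 21·5.710×10^-19 J = 1.20×10^-17 J.

|ΔE| = 1.20×10^-17 J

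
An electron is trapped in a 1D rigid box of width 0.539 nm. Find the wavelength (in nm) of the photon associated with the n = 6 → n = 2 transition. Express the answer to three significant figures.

λ = 29.9 nm

E_1 = h²/(8m_eL²) = 2.074×10^-19 J, so ΔE = (6² − 2²)E_1 = 6.637×10^-18 J.
λ = hc/ΔE = (6.626×10^-34·2.998×10^8)/6.637×10^-18 = 2.99×10^-8 m = 29.9 nm.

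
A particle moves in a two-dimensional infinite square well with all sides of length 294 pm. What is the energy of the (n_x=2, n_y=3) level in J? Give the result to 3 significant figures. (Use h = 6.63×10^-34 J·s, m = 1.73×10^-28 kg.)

E = 4.78×10^-20 J

For a 2D rectangular well E = (h²/8m)·Σ n_i²/L_i² = (6.63×10^-34)²/(8·1.73×10^-28) · [2²/(294 pm)² + 3²/(294 pm)²].
Evaluating gives E = 4.78×10^-20 J.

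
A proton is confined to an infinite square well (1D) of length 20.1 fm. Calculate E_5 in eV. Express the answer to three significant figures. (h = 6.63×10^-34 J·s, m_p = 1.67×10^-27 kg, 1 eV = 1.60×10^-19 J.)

E_5 = 1.27×10^7 eV

For an infinite well E_n = n²h²/(8m_pL²), so E_1 = h²/(8m_pL²) = (6.63×10^-34)²/(8·1.67×10^-27·(2.01×10^-14 m)²) = 8.144×10^-14 J.
Then E_5 = 5²·E_1 = 25·8.144×10^-14 J = 2.036×10^-12 J.
Converting, E_5 = 2.036×10^-12 J / (1.60×10^-19 J/eV) = 1.27×10^7 eV.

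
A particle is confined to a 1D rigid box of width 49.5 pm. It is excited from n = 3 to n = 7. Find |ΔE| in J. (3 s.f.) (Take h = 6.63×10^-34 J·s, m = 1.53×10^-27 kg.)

|ΔE| = 5.86×10^-19 J

E_1 = h²/(8mL²) = 1.466×10^-20 J.
|ΔE| = |3² − 7²|·E_1 = 40·1.466×10^-20 J = 5.86×10^-19 J.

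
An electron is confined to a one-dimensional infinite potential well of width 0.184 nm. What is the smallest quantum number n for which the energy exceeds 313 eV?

E_1 = h²/(8m_eL²) = 1.780×10^-18 J = 11.11 eV.
Need n² > 313/11.11 = 28.17, i.e. n > 5.308.
The smallest integer satisfying this is n = 6.

n = 6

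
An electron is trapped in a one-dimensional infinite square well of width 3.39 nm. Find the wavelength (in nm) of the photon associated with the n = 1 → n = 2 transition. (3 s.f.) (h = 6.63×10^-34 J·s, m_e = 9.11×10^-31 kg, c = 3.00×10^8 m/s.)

λ = 1.26×10^4 nm

E_1 = h²/(8m_eL²) = 5.248×10^-21 J, so ΔE = (2² − 1²)E_1 = 1.574×10^-20 J.
λ = hc/ΔE = (6.63×10^-34·3.00×10^8)/1.574×10^-20 = 1.26×10^-5 m = 1.26×10^4 nm.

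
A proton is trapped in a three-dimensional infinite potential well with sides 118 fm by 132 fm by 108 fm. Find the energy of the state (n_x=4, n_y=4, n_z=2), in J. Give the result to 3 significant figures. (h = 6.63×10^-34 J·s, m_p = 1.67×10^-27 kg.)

For a 3D rectangular well E = (h²/8m_p)·Σ n_i²/L_i² = (6.63×10^-34)²/(8·1.67×10^-27) · [4²/(118 fm)² + 4²/(132 fm)² + 2²/(108 fm)²].
Evaluating gives E = 7.93×10^-14 J.

E = 7.93×10^-14 J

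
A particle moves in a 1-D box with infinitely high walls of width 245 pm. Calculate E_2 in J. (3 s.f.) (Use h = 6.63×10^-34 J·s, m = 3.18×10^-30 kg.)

E_2 = 1.15×10^-18 J

For an infinite well E_n = n²h²/(8mL²), so E_1 = h²/(8mL²) = (6.63×10^-34)²/(8·3.18×10^-30·(2.45×10^-10 m)²) = 2.879×10^-19 J.
Then E_2 = 2²·E_1 = 4·2.879×10^-19 J = 1.15×10^-18 J.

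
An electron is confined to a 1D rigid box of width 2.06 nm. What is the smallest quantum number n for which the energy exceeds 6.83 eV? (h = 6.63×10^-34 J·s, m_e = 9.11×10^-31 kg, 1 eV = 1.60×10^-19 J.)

n = 9

E_1 = h²/(8m_eL²) = 1.421×10^-20 J = 0.08881 eV.
Need n² > 6.83/0.08881 = 76.91, i.e. n > 8.770.
The smallest integer satisfying this is n = 9.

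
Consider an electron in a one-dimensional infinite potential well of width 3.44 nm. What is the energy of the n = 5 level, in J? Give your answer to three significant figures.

For an infinite well E_n = n²h²/(8m_eL²), so E_1 = h²/(8m_eL²) = (6.626×10^-34)²/(8·9.109×10^-31·(3.44×10^-9 m)²) = 5.091×10^-21 J.
Then E_5 = 5²·E_1 = 25·5.091×10^-21 J = 1.27×10^-19 J.

E_5 = 1.27×10^-19 J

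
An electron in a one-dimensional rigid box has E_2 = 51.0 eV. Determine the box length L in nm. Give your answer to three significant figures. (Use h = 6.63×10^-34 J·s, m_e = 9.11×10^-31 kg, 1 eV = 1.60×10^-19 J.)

From E_n = n²h²/(8m_eL²), L = n·h/√(8m_eE_n).
E_2 = 51.0 eV = 8.160×10^-18 J, so L = 2·6.63×10^-34/√(8·9.11×10^-31·8.160×10^-18) = 1.72×10^-10 m = 0.172 nm.

L = 0.172 nm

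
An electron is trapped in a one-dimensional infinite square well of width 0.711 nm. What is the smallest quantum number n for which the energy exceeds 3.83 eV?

E_1 = h²/(8m_eL²) = 1.192×10^-19 J = 0.7441 eV.
Need n² > 3.83/0.7441 = 5.147, i.e. n > 2.269.
The smallest integer satisfying this is n = 3.

n = 3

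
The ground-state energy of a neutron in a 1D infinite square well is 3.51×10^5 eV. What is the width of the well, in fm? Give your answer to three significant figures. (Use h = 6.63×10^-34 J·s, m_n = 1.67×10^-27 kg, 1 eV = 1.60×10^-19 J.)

L = 24.2 fm

From E_n = n²h²/(8m_nL²), L = n·h/√(8m_nE_n).
E_1 = 3.51×10^5 eV = 5.616×10^-14 J, so L = 1·6.63×10^-34/√(8·1.67×10^-27·5.616×10^-14) = 2.42×10^-14 m = 24.2 fm.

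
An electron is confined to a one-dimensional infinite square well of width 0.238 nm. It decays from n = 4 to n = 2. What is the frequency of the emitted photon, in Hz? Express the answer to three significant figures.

E_1 = h²/(8m_eL²) = 1.064×10^-18 J and ΔE = (4² − 2²)E_1 = 1.277×10^-17 J.
f = ΔE/h = 1.277×10^-17/6.626×10^-34 = 1.93×10^16 Hz.

f = 1.93×10^16 Hz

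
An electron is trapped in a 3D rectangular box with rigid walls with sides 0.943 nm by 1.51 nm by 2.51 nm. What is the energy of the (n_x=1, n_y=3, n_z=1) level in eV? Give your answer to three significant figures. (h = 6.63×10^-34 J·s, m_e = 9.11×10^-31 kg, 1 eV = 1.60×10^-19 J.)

E = 1.97 eV

For a 3D rectangular well E = (h²/8m_e)·Σ n_i²/L_i² = (6.63×10^-34)²/(8·9.11×10^-31) · [1²/(0.943 nm)² + 3²/(1.51 nm)² + 1²/(2.51 nm)²].
Evaluating gives E = 3.155×10^-19 J = 1.97 eV.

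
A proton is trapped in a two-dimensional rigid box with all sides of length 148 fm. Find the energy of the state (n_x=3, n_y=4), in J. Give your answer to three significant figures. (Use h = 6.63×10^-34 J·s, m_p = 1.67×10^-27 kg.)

E = 3.76×10^-14 J

For a 2D rectangular well E = (h²/8m_p)·Σ n_i²/L_i² = (6.63×10^-34)²/(8·1.67×10^-27) · [3²/(148 fm)² + 4²/(148 fm)²].
Evaluating gives E = 3.76×10^-14 J.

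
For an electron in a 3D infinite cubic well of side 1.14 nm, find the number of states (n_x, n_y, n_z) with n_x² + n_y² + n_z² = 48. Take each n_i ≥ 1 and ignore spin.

degeneracy = 1

The level has n_x² + n_y² + n_z² = 48. The ordered positive-integer solutions are (4, 4, 4).
That gives 1 state.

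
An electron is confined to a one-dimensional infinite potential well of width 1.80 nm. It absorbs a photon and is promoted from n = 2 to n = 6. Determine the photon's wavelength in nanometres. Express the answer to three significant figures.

λ = 334 nm

E_1 = h²/(8m_eL²) = 1.860×10^-20 J, so ΔE = (6² − 2²)E_1 = 5.952×10^-19 J.
λ = hc/ΔE = (6.626×10^-34·2.998×10^8)/5.952×10^-19 = 3.34×10^-7 m = 334 nm.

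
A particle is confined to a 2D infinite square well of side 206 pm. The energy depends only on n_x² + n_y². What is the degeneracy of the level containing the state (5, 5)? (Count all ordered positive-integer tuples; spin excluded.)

degeneracy = 3

The level has n_x² + n_y² = 50. The ordered positive-integer solutions are (1, 7), (5, 5), (7, 1).
That gives 3 states.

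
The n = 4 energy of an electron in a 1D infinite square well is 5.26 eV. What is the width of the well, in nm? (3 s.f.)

L = 1.07 nm

From E_n = n²h²/(8m_eL²), L = n·h/√(8m_eE_n).
E_4 = 5.26 eV = 8.427×10^-19 J, so L = 4·6.626×10^-34/√(8·9.109×10^-31·8.427×10^-19) = 1.07×10^-9 m = 1.07 nm.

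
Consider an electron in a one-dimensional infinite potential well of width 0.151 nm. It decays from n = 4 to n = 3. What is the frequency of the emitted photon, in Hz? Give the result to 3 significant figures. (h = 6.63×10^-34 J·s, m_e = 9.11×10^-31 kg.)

E_1 = h²/(8m_eL²) = 2.645×10^-18 J and ΔE = (4² − 3²)E_1 = 1.852×10^-17 J.
f = ΔE/h = 1.852×10^-17/6.63×10^-34 = 2.79×10^16 Hz.

f = 2.79×10^16 Hz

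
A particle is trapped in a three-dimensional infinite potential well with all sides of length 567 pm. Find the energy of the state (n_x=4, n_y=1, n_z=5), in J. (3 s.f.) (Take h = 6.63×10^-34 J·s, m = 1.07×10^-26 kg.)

E = 6.71×10^-22 J

For a 3D rectangular well E = (h²/8m)·Σ n_i²/L_i² = (6.63×10^-34)²/(8·1.07×10^-26) · [4²/(567 pm)² + 1²/(567 pm)² + 5²/(567 pm)²].
Evaluating gives E = 6.71×10^-22 J.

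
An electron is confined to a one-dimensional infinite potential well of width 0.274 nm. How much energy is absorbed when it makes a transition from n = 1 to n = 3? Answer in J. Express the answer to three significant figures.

E_1 = h²/(8m_eL²) = 8.025×10^-19 J.
|ΔE| = |1² − 3²|·E_1 = 8·8.025×10^-19 J = 6.42×10^-18 J.

|ΔE| = 6.42×10^-18 J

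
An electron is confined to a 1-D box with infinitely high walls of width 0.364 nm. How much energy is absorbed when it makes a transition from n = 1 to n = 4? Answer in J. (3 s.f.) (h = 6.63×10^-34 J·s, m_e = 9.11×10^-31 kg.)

|ΔE| = 6.83×10^-18 J

E_1 = h²/(8m_eL²) = 4.552×10^-19 J.
|ΔE| = |1² − 4²|·E_1 = 15·4.552×10^-19 J = 6.83×10^-18 J.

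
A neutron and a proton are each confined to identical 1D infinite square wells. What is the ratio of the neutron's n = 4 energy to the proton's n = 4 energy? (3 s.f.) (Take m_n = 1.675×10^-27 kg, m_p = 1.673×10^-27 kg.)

E_n ∝ 1/m at fixed n and L, so the ratio is m_p/m_n = 1.673×10^-27/1.675×10^-27 = 0.999.

0.999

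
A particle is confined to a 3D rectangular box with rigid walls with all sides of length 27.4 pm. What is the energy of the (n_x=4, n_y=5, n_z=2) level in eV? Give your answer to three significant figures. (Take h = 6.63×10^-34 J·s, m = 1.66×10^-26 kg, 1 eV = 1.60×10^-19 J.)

E = 1.24 eV

For a 3D rectangular well E = (h²/8m)·Σ n_i²/L_i² = (6.63×10^-34)²/(8·1.66×10^-26) · [4²/(27.4 pm)² + 5²/(27.4 pm)² + 2²/(27.4 pm)²].
Evaluating gives E = 1.984×10^-19 J = 1.24 eV.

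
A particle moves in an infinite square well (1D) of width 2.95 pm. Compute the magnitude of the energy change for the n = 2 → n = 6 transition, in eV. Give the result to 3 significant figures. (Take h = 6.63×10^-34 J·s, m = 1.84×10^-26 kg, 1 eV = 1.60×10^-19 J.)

|ΔE| = 68.6 eV

E_1 = h²/(8mL²) = 3.431×10^-19 J.
|ΔE| = |2² − 6²|·E_1 = 32·3.431×10^-19 J = 1.098×10^-17 J = 68.6 eV.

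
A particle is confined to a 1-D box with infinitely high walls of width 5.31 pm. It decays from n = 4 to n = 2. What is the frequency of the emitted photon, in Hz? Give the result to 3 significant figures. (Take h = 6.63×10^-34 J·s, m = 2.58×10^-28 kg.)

E_1 = h²/(8mL²) = 7.553×10^-18 J and ΔE = (4² − 2²)E_1 = 9.064×10^-17 J.
f = ΔE/h = 9.064×10^-17/6.63×10^-34 = 1.37×10^17 Hz.

f = 1.37×10^17 Hz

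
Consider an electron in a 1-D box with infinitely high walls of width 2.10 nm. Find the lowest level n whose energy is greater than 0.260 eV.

n = 2

E_1 = h²/(8m_eL²) = 1.366×10^-20 J = 0.08527 eV.
Need n² > 0.260/0.08527 = 3.049, i.e. n > 1.746.
The smallest integer satisfying this is n = 2.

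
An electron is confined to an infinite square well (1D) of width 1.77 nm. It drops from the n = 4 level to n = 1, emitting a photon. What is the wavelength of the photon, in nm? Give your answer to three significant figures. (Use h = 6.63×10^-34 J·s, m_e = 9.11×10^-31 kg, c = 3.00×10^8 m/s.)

λ = 689 nm

E_1 = h²/(8m_eL²) = 1.925×10^-20 J, so ΔE = (4² − 1²)E_1 = 2.888×10^-19 J.
λ = hc/ΔE = (6.63×10^-34·3.00×10^8)/2.888×10^-19 = 6.89×10^-7 m = 689 nm.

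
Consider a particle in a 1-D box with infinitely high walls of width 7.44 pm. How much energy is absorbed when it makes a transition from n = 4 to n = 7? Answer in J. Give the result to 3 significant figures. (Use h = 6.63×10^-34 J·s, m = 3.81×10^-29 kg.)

|ΔE| = 8.60×10^-16 J

E_1 = h²/(8mL²) = 2.605×10^-17 J.
|ΔE| = |4² − 7²|·E_1 = 33·2.605×10^-17 J = 8.60×10^-16 J.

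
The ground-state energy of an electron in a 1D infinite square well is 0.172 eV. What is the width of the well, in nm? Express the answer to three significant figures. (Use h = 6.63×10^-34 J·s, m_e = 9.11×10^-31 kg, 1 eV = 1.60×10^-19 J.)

From E_n = n²h²/(8m_eL²), L = n·h/√(8m_eE_n).
E_1 = 0.172 eV = 2.752×10^-20 J, so L = 1·6.63×10^-34/√(8·9.11×10^-31·2.752×10^-20) = 1.48×10^-9 m = 1.48 nm.

L = 1.48 nm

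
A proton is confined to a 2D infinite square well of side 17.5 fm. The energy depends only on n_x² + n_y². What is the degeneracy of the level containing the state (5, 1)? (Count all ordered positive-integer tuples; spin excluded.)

degeneracy = 2

The level has n_x² + n_y² = 26. The ordered positive-integer solutions are (1, 5), (5, 1).
That gives 2 states.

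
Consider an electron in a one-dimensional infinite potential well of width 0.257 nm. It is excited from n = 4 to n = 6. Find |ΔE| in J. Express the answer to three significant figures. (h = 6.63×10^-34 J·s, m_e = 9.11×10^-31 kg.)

E_1 = h²/(8m_eL²) = 9.132×10^-19 J.
|ΔE| = |4² − 6²|·E_1 = 20·9.132×10^-19 J = 1.83×10^-17 J.

|ΔE| = 1.83×10^-17 J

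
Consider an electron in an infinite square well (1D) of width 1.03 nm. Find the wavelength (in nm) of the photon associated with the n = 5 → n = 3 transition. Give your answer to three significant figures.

E_1 = h²/(8m_eL²) = 5.679×10^-20 J, so ΔE = (5² − 3²)E_1 = 9.086×10^-19 J.
λ = hc/ΔE = (6.626×10^-34·2.998×10^8)/9.086×10^-19 = 2.19×10^-7 m = 219 nm.

λ = 219 nm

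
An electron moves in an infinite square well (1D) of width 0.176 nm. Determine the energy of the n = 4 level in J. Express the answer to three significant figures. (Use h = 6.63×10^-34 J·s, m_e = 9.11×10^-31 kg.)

E_4 = 3.12×10^-17 J

For an infinite well E_n = n²h²/(8m_eL²), so E_1 = h²/(8m_eL²) = (6.63×10^-34)²/(8·9.11×10^-31·(1.76×10^-10 m)²) = 1.947×10^-18 J.
Then E_4 = 4²·E_1 = 16·1.947×10^-18 J = 3.12×10^-17 J.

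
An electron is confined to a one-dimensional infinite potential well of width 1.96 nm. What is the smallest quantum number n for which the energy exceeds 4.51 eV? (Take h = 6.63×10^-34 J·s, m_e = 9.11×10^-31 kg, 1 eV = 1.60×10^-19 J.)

E_1 = h²/(8m_eL²) = 1.570×10^-20 J = 0.09813 eV.
Need n² > 4.51/0.09813 = 45.96, i.e. n > 6.779.
The smallest integer satisfying this is n = 7.

n = 7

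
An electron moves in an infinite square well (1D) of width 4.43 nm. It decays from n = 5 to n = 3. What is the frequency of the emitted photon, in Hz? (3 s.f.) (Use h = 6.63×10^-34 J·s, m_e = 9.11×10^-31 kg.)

f = 7.42×10^13 Hz

E_1 = h²/(8m_eL²) = 3.073×10^-21 J and ΔE = (5² − 3²)E_1 = 4.917×10^-20 J.
f = ΔE/h = 4.917×10^-20/6.63×10^-34 = 7.42×10^13 Hz.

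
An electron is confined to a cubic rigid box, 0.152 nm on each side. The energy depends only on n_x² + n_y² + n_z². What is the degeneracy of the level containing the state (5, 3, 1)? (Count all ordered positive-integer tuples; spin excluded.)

degeneracy = 6

The level has n_x² + n_y² + n_z² = 35. The ordered positive-integer solutions are (1, 3, 5), (1, 5, 3), (3, 1, 5), (3, 5, 1), (5, 1, 3), (5, 3, 1).
That gives 6 states.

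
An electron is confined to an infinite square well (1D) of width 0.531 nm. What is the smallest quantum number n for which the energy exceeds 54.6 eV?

E_1 = h²/(8m_eL²) = 2.137×10^-19 J = 1.334 eV.
Need n² > 54.6/1.334 = 40.93, i.e. n > 6.398.
The smallest integer satisfying this is n = 7.

n = 7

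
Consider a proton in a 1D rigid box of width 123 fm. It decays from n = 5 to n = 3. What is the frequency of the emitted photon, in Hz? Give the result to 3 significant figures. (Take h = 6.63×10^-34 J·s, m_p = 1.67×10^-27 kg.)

f = 5.25×10^19 Hz

E_1 = h²/(8m_pL²) = 2.175×10^-15 J and ΔE = (5² − 3²)E_1 = 3.480×10^-14 J.
f = ΔE/h = 3.480×10^-14/6.63×10^-34 = 5.25×10^19 Hz.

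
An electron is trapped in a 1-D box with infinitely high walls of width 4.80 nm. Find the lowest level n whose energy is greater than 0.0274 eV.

n = 2

E_1 = h²/(8m_eL²) = 2.615×10^-21 J = 0.01632 eV.
Need n² > 0.0274/0.01632 = 1.679, i.e. n > 1.296.
The smallest integer satisfying this is n = 2.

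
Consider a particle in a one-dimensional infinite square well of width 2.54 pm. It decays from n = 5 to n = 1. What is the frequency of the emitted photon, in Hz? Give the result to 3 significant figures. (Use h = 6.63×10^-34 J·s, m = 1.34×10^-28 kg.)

f = 2.30×10^18 Hz

E_1 = h²/(8mL²) = 6.356×10^-17 J and ΔE = (5² − 1²)E_1 = 1.525×10^-15 J.
f = ΔE/h = 1.525×10^-15/6.63×10^-34 = 2.30×10^18 Hz.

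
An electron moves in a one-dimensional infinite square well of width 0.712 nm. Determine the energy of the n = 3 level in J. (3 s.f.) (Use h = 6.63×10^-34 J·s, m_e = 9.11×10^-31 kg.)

E_3 = 1.07×10^-18 J

For an infinite well E_n = n²h²/(8m_eL²), so E_1 = h²/(8m_eL²) = (6.63×10^-34)²/(8·9.11×10^-31·(7.12×10^-10 m)²) = 1.190×10^-19 J.
Then E_3 = 3²·E_1 = 9·1.190×10^-19 J = 1.07×10^-18 J.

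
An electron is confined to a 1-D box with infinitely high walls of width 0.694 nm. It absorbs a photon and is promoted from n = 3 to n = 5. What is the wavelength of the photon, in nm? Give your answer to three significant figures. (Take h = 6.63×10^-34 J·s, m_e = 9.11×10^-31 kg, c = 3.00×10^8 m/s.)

E_1 = h²/(8m_eL²) = 1.252×10^-19 J, so ΔE = (5² − 3²)E_1 = 2.003×10^-18 J.
λ = hc/ΔE = (6.63×10^-34·3.00×10^8)/2.003×10^-18 = 9.93×10^-8 m = 99.3 nm.

λ = 99.3 nm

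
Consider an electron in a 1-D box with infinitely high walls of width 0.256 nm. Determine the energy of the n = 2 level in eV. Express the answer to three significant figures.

For an infinite well E_n = n²h²/(8m_eL²), so E_1 = h²/(8m_eL²) = (6.626×10^-34)²/(8·9.109×10^-31·(2.56×10^-10 m)²) = 9.193×10^-19 J.
Then E_2 = 2²·E_1 = 4·9.193×10^-19 J = 3.677×10^-18 J.
Converting, E_2 = 3.677×10^-18 J / (1.602×10^-19 J/eV) = 23.0 eV.

E_2 = 23.0 eV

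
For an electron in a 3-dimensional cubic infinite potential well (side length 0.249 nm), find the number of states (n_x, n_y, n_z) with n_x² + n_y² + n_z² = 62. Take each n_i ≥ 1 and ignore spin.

The level has n_x² + n_y² + n_z² = 62. The ordered positive-integer solutions are (1, 5, 6), (1, 6, 5), (2, 3, 7), (2, 7, 3), (3, 2, 7), (3, 7, 2), (5, 1, 6), (5, 6, 1), (6, 1, 5), (6, 5, 1), (7, 2, 3), (7, 3, 2).
That gives 12 states.

degeneracy = 12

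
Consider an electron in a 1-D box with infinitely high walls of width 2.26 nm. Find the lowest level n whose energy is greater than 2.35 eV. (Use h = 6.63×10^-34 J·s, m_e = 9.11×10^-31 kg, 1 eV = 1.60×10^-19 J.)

n = 6

E_1 = h²/(8m_eL²) = 1.181×10^-20 J = 0.07381 eV.
Need n² > 2.35/0.07381 = 31.84, i.e. n > 5.643.
The smallest integer satisfying this is n = 6.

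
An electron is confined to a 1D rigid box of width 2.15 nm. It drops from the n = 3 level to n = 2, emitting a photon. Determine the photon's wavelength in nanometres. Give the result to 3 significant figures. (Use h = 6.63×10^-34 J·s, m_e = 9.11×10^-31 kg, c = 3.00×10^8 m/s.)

λ = 3.05×10^3 nm

E_1 = h²/(8m_eL²) = 1.305×10^-20 J, so ΔE = (3² − 2²)E_1 = 6.525×10^-20 J.
λ = hc/ΔE = (6.63×10^-34·3.00×10^8)/6.525×10^-20 = 3.05×10^-6 m = 3.05×10^3 nm.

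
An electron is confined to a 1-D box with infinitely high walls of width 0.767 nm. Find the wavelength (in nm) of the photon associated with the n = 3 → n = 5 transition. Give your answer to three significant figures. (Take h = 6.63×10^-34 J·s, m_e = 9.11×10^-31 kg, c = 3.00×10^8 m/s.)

λ = 121 nm

E_1 = h²/(8m_eL²) = 1.025×10^-19 J, so ΔE = (5² − 3²)E_1 = 1.640×10^-18 J.
λ = hc/ΔE = (6.63×10^-34·3.00×10^8)/1.640×10^-18 = 1.21×10^-7 m = 121 nm.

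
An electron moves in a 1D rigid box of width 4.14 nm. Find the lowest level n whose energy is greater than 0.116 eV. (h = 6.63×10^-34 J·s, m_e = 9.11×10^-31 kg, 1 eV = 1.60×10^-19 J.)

n = 3

E_1 = h²/(8m_eL²) = 3.519×10^-21 J = 0.02199 eV.
Need n² > 0.116/0.02199 = 5.275, i.e. n > 2.297.
The smallest integer satisfying this is n = 3.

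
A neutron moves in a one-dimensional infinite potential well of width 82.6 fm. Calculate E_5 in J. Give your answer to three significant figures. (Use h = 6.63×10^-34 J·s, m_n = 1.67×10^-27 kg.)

E_5 = 1.21×10^-13 J

For an infinite well E_n = n²h²/(8m_nL²), so E_1 = h²/(8m_nL²) = (6.63×10^-34)²/(8·1.67×10^-27·(8.26×10^-14 m)²) = 4.822×10^-15 J.
Then E_5 = 5²·E_1 = 25·4.822×10^-15 J = 1.21×10^-13 J.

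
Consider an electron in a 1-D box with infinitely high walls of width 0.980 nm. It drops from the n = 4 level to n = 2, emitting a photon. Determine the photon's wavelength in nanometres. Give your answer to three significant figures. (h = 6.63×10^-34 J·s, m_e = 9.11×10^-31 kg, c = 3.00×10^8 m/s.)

E_1 = h²/(8m_eL²) = 6.280×10^-20 J, so ΔE = (4² − 2²)E_1 = 7.536×10^-19 J.
λ = hc/ΔE = (6.63×10^-34·3.00×10^8)/7.536×10^-19 = 2.64×10^-7 m = 264 nm.

λ = 264 nm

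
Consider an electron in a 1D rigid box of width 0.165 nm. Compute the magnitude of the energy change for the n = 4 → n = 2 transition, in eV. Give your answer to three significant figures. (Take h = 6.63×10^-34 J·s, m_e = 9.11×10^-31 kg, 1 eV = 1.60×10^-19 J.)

E_1 = h²/(8m_eL²) = 2.215×10^-18 J.
|ΔE| = |4² − 2²|·E_1 = 12·2.215×10^-18 J = 2.658×10^-17 J = 166 eV.

|ΔE| = 166 eV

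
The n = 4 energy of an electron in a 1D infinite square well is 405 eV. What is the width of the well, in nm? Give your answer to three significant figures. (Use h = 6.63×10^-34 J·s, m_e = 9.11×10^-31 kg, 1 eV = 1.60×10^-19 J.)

From E_n = n²h²/(8m_eL²), L = n·h/√(8m_eE_n).
E_4 = 405 eV = 6.480×10^-17 J, so L = 4·6.63×10^-34/√(8·9.11×10^-31·6.480×10^-17) = 1.22×10^-10 m = 0.122 nm.

L = 0.122 nm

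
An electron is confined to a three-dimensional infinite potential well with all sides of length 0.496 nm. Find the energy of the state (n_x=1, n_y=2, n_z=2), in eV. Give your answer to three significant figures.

For a 3D rectangular well E = (h²/8m_e)·Σ n_i²/L_i² = (6.626×10^-34)²/(8·9.109×10^-31) · [1²/(0.496 nm)² + 2²/(0.496 nm)² + 2²/(0.496 nm)²].
Evaluating gives E = 2.204×10^-18 J = 13.8 eV.

E = 13.8 eV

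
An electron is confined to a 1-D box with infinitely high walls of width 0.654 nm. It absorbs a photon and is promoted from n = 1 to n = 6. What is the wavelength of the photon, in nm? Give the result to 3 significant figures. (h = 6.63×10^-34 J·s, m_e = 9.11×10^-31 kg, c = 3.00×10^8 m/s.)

λ = 40.3 nm

E_1 = h²/(8m_eL²) = 1.410×10^-19 J, so ΔE = (6² − 1²)E_1 = 4.935×10^-18 J.
λ = hc/ΔE = (6.63×10^-34·3.00×10^8)/4.935×10^-18 = 4.03×10^-8 m = 40.3 nm.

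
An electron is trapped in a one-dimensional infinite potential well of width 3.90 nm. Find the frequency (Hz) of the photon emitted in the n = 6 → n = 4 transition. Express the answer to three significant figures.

E_1 = h²/(8m_eL²) = 3.961×10^-21 J and ΔE = (6² − 4²)E_1 = 7.922×10^-20 J.
f = ΔE/h = 7.922×10^-20/6.626×10^-34 = 1.20×10^14 Hz.

f = 1.20×10^14 Hz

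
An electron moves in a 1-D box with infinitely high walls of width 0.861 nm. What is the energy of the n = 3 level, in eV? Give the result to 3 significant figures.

E_3 = 4.57 eV

For an infinite well E_n = n²h²/(8m_eL²), so E_1 = h²/(8m_eL²) = (6.626×10^-34)²/(8·9.109×10^-31·(8.61×10^-10 m)²) = 8.127×10^-20 J.
Then E_3 = 3²·E_1 = 9·8.127×10^-20 J = 7.314×10^-19 J.
Converting, E_3 = 7.314×10^-19 J / (1.602×10^-19 J/eV) = 4.57 eV.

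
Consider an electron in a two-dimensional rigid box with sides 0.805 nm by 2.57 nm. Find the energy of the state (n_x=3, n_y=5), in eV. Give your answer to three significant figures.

For a 2D rectangular well E = (h²/8m_e)·Σ n_i²/L_i² = (6.626×10^-34)²/(8·9.109×10^-31) · [3²/(0.805 nm)² + 5²/(2.57 nm)²].
Evaluating gives E = 1.065×10^-18 J = 6.65 eV.

E = 6.65 eV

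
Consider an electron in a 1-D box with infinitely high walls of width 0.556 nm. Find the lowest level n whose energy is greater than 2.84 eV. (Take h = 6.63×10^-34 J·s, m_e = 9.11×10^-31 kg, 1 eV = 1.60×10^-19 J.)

E_1 = h²/(8m_eL²) = 1.951×10^-19 J = 1.219 eV.
Need n² > 2.84/1.219 = 2.330, i.e. n > 1.526.
The smallest integer satisfying this is n = 2.

n = 2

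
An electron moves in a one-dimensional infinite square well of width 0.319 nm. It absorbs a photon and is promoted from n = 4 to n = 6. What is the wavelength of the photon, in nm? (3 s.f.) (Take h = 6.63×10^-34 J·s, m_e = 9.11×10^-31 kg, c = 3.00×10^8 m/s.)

λ = 16.8 nm

E_1 = h²/(8m_eL²) = 5.927×10^-19 J, so ΔE = (6² − 4²)E_1 = 1.185×10^-17 J.
λ = hc/ΔE = (6.63×10^-34·3.00×10^8)/1.185×10^-17 = 1.68×10^-8 m = 16.8 nm.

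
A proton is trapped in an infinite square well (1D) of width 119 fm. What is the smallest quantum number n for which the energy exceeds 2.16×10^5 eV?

E_1 = h²/(8m_pL²) = 2.316×10^-15 J = 1.446×10^4 eV.
Need n² > 2.16×10^5/1.446×10^4 = 14.94, i.e. n > 3.865.
The smallest integer satisfying this is n = 4.

n = 4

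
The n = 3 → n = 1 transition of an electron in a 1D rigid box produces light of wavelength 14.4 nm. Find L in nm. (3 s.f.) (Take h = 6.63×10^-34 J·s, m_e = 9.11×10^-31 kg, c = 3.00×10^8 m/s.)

L = 0.187 nm

The photon carries ΔE = hc/λ = 6.63×10^-34·3.00×10^8/1.44×10^-8 m = 1.381×10^-17 J.
Since ΔE = (3² − 1²)E_1, E_1 = 1.726×10^-18 J, and L = h/√(8m_eE_1) = 1.87×10^-10 m = 0.187 nm.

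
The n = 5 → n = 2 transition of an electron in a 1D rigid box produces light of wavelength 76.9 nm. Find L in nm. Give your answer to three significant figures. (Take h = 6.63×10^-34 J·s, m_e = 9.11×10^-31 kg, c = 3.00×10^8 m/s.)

L = 0.700 nm

The photon carries ΔE = hc/λ = 6.63×10^-34·3.00×10^8/7.69×10^-8 m = 2.586×10^-18 J.
Since ΔE = (5² − 2²)E_1, E_1 = 1.231×10^-19 J, and L = h/√(8m_eE_1) = 7.00×10^-10 m = 0.700 nm.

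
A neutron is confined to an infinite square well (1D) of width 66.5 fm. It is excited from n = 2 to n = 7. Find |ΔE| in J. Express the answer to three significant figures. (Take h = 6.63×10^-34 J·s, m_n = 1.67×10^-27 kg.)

|ΔE| = 3.35×10^-13 J

E_1 = h²/(8m_nL²) = 7.440×10^-15 J.
|ΔE| = |2² − 7²|·E_1 = 45·7.440×10^-15 J = 3.35×10^-13 J.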